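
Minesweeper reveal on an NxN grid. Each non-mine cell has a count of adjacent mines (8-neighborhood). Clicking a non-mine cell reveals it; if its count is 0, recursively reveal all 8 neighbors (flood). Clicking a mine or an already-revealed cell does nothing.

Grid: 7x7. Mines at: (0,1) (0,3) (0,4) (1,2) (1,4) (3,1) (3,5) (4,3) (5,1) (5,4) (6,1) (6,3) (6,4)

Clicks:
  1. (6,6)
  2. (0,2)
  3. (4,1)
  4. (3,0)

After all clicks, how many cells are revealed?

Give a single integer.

Answer: 9

Derivation:
Click 1 (6,6) count=0: revealed 6 new [(4,5) (4,6) (5,5) (5,6) (6,5) (6,6)] -> total=6
Click 2 (0,2) count=3: revealed 1 new [(0,2)] -> total=7
Click 3 (4,1) count=2: revealed 1 new [(4,1)] -> total=8
Click 4 (3,0) count=1: revealed 1 new [(3,0)] -> total=9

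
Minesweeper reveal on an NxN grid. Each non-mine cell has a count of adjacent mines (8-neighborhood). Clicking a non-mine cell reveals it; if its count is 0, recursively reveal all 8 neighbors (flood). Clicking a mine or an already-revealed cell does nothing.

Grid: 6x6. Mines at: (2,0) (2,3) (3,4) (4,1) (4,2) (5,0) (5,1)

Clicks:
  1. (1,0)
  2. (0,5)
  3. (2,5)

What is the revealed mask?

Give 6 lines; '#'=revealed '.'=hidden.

Answer: ######
######
....##
......
......
......

Derivation:
Click 1 (1,0) count=1: revealed 1 new [(1,0)] -> total=1
Click 2 (0,5) count=0: revealed 13 new [(0,0) (0,1) (0,2) (0,3) (0,4) (0,5) (1,1) (1,2) (1,3) (1,4) (1,5) (2,4) (2,5)] -> total=14
Click 3 (2,5) count=1: revealed 0 new [(none)] -> total=14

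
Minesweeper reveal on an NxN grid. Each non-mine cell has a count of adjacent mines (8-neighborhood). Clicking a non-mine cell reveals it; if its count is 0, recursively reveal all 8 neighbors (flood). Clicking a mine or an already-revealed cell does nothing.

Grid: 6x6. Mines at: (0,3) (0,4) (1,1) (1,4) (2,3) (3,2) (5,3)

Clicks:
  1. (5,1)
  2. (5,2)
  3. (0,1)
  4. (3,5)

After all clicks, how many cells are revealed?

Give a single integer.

Click 1 (5,1) count=0: revealed 10 new [(2,0) (2,1) (3,0) (3,1) (4,0) (4,1) (4,2) (5,0) (5,1) (5,2)] -> total=10
Click 2 (5,2) count=1: revealed 0 new [(none)] -> total=10
Click 3 (0,1) count=1: revealed 1 new [(0,1)] -> total=11
Click 4 (3,5) count=0: revealed 8 new [(2,4) (2,5) (3,4) (3,5) (4,4) (4,5) (5,4) (5,5)] -> total=19

Answer: 19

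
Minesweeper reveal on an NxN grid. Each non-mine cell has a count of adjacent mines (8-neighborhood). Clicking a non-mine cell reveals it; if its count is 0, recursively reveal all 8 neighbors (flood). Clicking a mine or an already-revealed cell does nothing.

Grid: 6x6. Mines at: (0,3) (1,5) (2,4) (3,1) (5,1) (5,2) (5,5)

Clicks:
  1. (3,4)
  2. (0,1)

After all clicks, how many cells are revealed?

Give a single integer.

Click 1 (3,4) count=1: revealed 1 new [(3,4)] -> total=1
Click 2 (0,1) count=0: revealed 9 new [(0,0) (0,1) (0,2) (1,0) (1,1) (1,2) (2,0) (2,1) (2,2)] -> total=10

Answer: 10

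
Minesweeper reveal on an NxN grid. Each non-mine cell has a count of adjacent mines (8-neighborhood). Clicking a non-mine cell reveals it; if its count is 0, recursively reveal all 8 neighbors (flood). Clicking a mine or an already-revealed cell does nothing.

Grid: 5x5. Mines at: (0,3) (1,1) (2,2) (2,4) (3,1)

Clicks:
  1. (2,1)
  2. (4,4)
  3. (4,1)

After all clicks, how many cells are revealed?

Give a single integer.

Answer: 8

Derivation:
Click 1 (2,1) count=3: revealed 1 new [(2,1)] -> total=1
Click 2 (4,4) count=0: revealed 6 new [(3,2) (3,3) (3,4) (4,2) (4,3) (4,4)] -> total=7
Click 3 (4,1) count=1: revealed 1 new [(4,1)] -> total=8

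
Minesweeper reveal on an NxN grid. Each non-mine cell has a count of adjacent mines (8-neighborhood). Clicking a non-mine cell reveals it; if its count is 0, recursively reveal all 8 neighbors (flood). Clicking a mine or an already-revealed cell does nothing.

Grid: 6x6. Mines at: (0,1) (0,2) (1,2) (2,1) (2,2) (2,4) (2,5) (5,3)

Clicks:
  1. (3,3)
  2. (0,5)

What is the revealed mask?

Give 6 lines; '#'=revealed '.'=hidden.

Answer: ...###
...###
......
...#..
......
......

Derivation:
Click 1 (3,3) count=2: revealed 1 new [(3,3)] -> total=1
Click 2 (0,5) count=0: revealed 6 new [(0,3) (0,4) (0,5) (1,3) (1,4) (1,5)] -> total=7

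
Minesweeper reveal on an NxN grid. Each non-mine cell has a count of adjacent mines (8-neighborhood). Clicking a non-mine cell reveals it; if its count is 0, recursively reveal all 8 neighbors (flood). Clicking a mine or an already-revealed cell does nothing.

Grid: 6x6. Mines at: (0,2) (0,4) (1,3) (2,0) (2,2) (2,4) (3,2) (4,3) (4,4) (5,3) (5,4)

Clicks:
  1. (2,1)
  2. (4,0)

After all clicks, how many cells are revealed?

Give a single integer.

Click 1 (2,1) count=3: revealed 1 new [(2,1)] -> total=1
Click 2 (4,0) count=0: revealed 8 new [(3,0) (3,1) (4,0) (4,1) (4,2) (5,0) (5,1) (5,2)] -> total=9

Answer: 9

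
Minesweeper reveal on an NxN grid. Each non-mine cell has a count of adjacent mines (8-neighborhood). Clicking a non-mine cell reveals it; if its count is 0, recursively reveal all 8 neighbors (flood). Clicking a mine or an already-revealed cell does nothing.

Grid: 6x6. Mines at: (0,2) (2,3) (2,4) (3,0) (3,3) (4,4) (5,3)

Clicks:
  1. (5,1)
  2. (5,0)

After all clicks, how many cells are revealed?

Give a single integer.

Click 1 (5,1) count=0: revealed 6 new [(4,0) (4,1) (4,2) (5,0) (5,1) (5,2)] -> total=6
Click 2 (5,0) count=0: revealed 0 new [(none)] -> total=6

Answer: 6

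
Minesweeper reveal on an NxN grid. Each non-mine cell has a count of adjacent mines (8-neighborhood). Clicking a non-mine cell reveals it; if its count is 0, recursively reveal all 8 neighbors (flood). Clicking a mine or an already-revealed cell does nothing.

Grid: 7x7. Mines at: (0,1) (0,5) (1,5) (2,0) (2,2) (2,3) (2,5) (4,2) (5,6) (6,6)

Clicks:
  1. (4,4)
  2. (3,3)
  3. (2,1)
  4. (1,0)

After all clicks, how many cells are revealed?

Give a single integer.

Click 1 (4,4) count=0: revealed 22 new [(3,0) (3,1) (3,3) (3,4) (3,5) (4,0) (4,1) (4,3) (4,4) (4,5) (5,0) (5,1) (5,2) (5,3) (5,4) (5,5) (6,0) (6,1) (6,2) (6,3) (6,4) (6,5)] -> total=22
Click 2 (3,3) count=3: revealed 0 new [(none)] -> total=22
Click 3 (2,1) count=2: revealed 1 new [(2,1)] -> total=23
Click 4 (1,0) count=2: revealed 1 new [(1,0)] -> total=24

Answer: 24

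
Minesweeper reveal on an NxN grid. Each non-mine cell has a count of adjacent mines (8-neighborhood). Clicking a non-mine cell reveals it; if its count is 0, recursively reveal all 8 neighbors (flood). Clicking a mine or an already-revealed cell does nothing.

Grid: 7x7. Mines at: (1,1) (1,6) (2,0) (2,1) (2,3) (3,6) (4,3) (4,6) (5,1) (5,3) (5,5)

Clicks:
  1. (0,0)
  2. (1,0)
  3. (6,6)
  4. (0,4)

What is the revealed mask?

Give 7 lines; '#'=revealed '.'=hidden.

Click 1 (0,0) count=1: revealed 1 new [(0,0)] -> total=1
Click 2 (1,0) count=3: revealed 1 new [(1,0)] -> total=2
Click 3 (6,6) count=1: revealed 1 new [(6,6)] -> total=3
Click 4 (0,4) count=0: revealed 8 new [(0,2) (0,3) (0,4) (0,5) (1,2) (1,3) (1,4) (1,5)] -> total=11

Answer: #.####.
#.####.
.......
.......
.......
.......
......#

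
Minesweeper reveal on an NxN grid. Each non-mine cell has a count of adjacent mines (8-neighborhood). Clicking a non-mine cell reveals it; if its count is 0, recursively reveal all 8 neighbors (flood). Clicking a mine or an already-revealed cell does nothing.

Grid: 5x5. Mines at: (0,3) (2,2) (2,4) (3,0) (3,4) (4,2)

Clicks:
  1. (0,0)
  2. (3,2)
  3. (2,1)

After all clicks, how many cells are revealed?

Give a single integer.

Click 1 (0,0) count=0: revealed 8 new [(0,0) (0,1) (0,2) (1,0) (1,1) (1,2) (2,0) (2,1)] -> total=8
Click 2 (3,2) count=2: revealed 1 new [(3,2)] -> total=9
Click 3 (2,1) count=2: revealed 0 new [(none)] -> total=9

Answer: 9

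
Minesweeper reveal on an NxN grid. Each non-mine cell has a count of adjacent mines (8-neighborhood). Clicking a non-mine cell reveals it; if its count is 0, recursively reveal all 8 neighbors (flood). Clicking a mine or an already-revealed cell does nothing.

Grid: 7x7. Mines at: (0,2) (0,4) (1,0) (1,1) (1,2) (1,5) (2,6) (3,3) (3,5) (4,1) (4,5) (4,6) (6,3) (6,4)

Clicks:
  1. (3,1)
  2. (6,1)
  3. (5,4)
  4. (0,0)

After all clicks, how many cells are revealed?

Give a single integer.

Click 1 (3,1) count=1: revealed 1 new [(3,1)] -> total=1
Click 2 (6,1) count=0: revealed 6 new [(5,0) (5,1) (5,2) (6,0) (6,1) (6,2)] -> total=7
Click 3 (5,4) count=3: revealed 1 new [(5,4)] -> total=8
Click 4 (0,0) count=2: revealed 1 new [(0,0)] -> total=9

Answer: 9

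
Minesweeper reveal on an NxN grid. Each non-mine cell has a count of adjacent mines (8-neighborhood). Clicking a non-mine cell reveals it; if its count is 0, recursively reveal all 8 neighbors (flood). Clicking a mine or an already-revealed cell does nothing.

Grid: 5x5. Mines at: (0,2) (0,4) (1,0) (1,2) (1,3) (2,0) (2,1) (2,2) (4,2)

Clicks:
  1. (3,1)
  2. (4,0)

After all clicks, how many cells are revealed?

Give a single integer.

Answer: 4

Derivation:
Click 1 (3,1) count=4: revealed 1 new [(3,1)] -> total=1
Click 2 (4,0) count=0: revealed 3 new [(3,0) (4,0) (4,1)] -> total=4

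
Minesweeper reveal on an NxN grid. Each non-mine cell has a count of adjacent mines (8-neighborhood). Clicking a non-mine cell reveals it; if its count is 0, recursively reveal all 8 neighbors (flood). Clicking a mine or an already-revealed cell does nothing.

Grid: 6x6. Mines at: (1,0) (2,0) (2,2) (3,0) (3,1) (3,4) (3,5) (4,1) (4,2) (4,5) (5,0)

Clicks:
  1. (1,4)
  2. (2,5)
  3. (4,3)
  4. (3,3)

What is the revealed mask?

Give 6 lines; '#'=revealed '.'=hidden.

Click 1 (1,4) count=0: revealed 13 new [(0,1) (0,2) (0,3) (0,4) (0,5) (1,1) (1,2) (1,3) (1,4) (1,5) (2,3) (2,4) (2,5)] -> total=13
Click 2 (2,5) count=2: revealed 0 new [(none)] -> total=13
Click 3 (4,3) count=2: revealed 1 new [(4,3)] -> total=14
Click 4 (3,3) count=3: revealed 1 new [(3,3)] -> total=15

Answer: .#####
.#####
...###
...#..
...#..
......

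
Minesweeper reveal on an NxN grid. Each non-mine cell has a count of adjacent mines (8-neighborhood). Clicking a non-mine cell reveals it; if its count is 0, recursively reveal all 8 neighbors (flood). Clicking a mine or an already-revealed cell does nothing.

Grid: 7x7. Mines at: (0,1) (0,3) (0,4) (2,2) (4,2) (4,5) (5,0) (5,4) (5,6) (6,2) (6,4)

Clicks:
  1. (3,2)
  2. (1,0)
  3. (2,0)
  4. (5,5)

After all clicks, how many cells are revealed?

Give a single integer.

Click 1 (3,2) count=2: revealed 1 new [(3,2)] -> total=1
Click 2 (1,0) count=1: revealed 1 new [(1,0)] -> total=2
Click 3 (2,0) count=0: revealed 7 new [(1,1) (2,0) (2,1) (3,0) (3,1) (4,0) (4,1)] -> total=9
Click 4 (5,5) count=4: revealed 1 new [(5,5)] -> total=10

Answer: 10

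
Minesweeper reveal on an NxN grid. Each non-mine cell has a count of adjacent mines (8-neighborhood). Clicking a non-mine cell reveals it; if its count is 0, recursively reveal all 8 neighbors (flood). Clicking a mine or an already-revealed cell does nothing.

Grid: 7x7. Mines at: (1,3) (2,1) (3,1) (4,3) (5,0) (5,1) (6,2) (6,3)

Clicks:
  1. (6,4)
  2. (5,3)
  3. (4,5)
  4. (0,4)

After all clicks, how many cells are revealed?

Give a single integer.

Answer: 22

Derivation:
Click 1 (6,4) count=1: revealed 1 new [(6,4)] -> total=1
Click 2 (5,3) count=3: revealed 1 new [(5,3)] -> total=2
Click 3 (4,5) count=0: revealed 20 new [(0,4) (0,5) (0,6) (1,4) (1,5) (1,6) (2,4) (2,5) (2,6) (3,4) (3,5) (3,6) (4,4) (4,5) (4,6) (5,4) (5,5) (5,6) (6,5) (6,6)] -> total=22
Click 4 (0,4) count=1: revealed 0 new [(none)] -> total=22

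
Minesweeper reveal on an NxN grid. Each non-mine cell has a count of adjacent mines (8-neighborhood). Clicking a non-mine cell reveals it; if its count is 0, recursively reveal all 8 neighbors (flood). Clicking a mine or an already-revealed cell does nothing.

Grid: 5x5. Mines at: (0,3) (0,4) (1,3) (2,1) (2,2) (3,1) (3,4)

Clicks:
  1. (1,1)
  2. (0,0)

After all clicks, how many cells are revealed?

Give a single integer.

Answer: 6

Derivation:
Click 1 (1,1) count=2: revealed 1 new [(1,1)] -> total=1
Click 2 (0,0) count=0: revealed 5 new [(0,0) (0,1) (0,2) (1,0) (1,2)] -> total=6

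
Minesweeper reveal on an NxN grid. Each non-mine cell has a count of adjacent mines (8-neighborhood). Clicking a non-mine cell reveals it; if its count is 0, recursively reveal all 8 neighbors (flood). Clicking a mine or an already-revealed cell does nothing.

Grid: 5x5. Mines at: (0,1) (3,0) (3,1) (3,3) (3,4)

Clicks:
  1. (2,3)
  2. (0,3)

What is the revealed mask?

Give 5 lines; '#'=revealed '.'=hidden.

Answer: ..###
..###
..###
.....
.....

Derivation:
Click 1 (2,3) count=2: revealed 1 new [(2,3)] -> total=1
Click 2 (0,3) count=0: revealed 8 new [(0,2) (0,3) (0,4) (1,2) (1,3) (1,4) (2,2) (2,4)] -> total=9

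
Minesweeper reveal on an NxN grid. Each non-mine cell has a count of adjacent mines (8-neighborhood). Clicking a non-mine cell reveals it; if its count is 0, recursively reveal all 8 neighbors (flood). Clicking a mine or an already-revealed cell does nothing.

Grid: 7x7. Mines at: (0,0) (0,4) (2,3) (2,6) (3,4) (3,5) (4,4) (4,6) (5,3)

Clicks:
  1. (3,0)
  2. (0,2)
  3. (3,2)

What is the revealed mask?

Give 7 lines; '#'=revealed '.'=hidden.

Answer: .###...
####...
###....
###....
###....
###....
###....

Derivation:
Click 1 (3,0) count=0: revealed 18 new [(1,0) (1,1) (1,2) (2,0) (2,1) (2,2) (3,0) (3,1) (3,2) (4,0) (4,1) (4,2) (5,0) (5,1) (5,2) (6,0) (6,1) (6,2)] -> total=18
Click 2 (0,2) count=0: revealed 4 new [(0,1) (0,2) (0,3) (1,3)] -> total=22
Click 3 (3,2) count=1: revealed 0 new [(none)] -> total=22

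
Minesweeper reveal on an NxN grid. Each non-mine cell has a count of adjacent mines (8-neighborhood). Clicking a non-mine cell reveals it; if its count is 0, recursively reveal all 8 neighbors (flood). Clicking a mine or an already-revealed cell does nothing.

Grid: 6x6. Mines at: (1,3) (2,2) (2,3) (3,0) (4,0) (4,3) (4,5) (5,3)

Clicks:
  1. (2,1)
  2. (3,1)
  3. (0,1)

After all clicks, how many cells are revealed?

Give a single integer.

Answer: 9

Derivation:
Click 1 (2,1) count=2: revealed 1 new [(2,1)] -> total=1
Click 2 (3,1) count=3: revealed 1 new [(3,1)] -> total=2
Click 3 (0,1) count=0: revealed 7 new [(0,0) (0,1) (0,2) (1,0) (1,1) (1,2) (2,0)] -> total=9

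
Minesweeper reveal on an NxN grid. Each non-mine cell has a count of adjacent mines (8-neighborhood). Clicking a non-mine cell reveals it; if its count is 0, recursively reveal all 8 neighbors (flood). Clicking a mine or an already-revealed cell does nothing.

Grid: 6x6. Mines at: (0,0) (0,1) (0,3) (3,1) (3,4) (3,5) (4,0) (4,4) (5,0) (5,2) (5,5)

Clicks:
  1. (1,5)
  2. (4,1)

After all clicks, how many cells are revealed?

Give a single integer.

Click 1 (1,5) count=0: revealed 6 new [(0,4) (0,5) (1,4) (1,5) (2,4) (2,5)] -> total=6
Click 2 (4,1) count=4: revealed 1 new [(4,1)] -> total=7

Answer: 7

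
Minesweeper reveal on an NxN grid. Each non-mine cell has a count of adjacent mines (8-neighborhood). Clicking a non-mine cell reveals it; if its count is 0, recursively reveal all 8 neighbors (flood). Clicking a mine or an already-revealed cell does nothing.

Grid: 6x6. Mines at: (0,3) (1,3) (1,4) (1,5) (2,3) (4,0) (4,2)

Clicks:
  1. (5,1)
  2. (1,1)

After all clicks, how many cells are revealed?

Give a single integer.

Click 1 (5,1) count=2: revealed 1 new [(5,1)] -> total=1
Click 2 (1,1) count=0: revealed 12 new [(0,0) (0,1) (0,2) (1,0) (1,1) (1,2) (2,0) (2,1) (2,2) (3,0) (3,1) (3,2)] -> total=13

Answer: 13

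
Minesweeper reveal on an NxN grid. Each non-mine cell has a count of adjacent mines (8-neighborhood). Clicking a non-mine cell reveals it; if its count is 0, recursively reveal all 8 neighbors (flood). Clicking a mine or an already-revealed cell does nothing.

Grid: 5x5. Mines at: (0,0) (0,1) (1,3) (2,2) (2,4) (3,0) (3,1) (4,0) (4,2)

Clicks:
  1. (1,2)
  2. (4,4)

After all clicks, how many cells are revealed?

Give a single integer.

Click 1 (1,2) count=3: revealed 1 new [(1,2)] -> total=1
Click 2 (4,4) count=0: revealed 4 new [(3,3) (3,4) (4,3) (4,4)] -> total=5

Answer: 5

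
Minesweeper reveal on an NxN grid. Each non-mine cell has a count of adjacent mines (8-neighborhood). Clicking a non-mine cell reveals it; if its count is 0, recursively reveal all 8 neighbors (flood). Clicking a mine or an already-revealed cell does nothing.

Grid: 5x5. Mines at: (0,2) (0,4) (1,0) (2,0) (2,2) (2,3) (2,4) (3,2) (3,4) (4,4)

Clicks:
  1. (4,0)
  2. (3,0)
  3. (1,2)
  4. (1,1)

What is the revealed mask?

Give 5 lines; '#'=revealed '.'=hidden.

Answer: .....
.##..
.....
##...
##...

Derivation:
Click 1 (4,0) count=0: revealed 4 new [(3,0) (3,1) (4,0) (4,1)] -> total=4
Click 2 (3,0) count=1: revealed 0 new [(none)] -> total=4
Click 3 (1,2) count=3: revealed 1 new [(1,2)] -> total=5
Click 4 (1,1) count=4: revealed 1 new [(1,1)] -> total=6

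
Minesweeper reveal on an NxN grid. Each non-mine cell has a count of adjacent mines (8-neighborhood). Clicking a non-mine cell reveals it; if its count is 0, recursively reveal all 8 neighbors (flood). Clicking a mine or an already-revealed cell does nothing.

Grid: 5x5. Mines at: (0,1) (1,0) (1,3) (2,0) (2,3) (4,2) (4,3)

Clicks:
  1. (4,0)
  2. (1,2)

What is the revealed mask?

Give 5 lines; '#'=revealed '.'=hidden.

Click 1 (4,0) count=0: revealed 4 new [(3,0) (3,1) (4,0) (4,1)] -> total=4
Click 2 (1,2) count=3: revealed 1 new [(1,2)] -> total=5

Answer: .....
..#..
.....
##...
##...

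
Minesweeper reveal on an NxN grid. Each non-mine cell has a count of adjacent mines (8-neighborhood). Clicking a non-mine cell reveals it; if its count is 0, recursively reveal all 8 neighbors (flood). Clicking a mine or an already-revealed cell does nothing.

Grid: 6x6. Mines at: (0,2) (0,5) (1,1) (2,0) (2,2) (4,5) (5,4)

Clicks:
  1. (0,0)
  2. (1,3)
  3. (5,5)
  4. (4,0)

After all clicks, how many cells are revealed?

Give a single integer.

Click 1 (0,0) count=1: revealed 1 new [(0,0)] -> total=1
Click 2 (1,3) count=2: revealed 1 new [(1,3)] -> total=2
Click 3 (5,5) count=2: revealed 1 new [(5,5)] -> total=3
Click 4 (4,0) count=0: revealed 12 new [(3,0) (3,1) (3,2) (3,3) (4,0) (4,1) (4,2) (4,3) (5,0) (5,1) (5,2) (5,3)] -> total=15

Answer: 15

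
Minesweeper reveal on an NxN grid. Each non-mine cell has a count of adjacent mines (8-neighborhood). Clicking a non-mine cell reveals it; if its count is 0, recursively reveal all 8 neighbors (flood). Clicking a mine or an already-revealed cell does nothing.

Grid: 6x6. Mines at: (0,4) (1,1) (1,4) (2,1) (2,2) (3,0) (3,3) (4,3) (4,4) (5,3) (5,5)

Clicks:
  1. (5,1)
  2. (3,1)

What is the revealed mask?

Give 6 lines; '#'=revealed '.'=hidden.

Answer: ......
......
......
.#....
###...
###...

Derivation:
Click 1 (5,1) count=0: revealed 6 new [(4,0) (4,1) (4,2) (5,0) (5,1) (5,2)] -> total=6
Click 2 (3,1) count=3: revealed 1 new [(3,1)] -> total=7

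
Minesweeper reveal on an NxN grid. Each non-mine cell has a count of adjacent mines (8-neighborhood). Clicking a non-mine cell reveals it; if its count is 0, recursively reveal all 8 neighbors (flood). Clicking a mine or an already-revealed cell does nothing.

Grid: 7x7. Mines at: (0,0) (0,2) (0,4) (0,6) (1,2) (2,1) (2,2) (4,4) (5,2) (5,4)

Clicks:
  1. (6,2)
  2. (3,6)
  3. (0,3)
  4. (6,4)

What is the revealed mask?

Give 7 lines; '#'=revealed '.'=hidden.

Click 1 (6,2) count=1: revealed 1 new [(6,2)] -> total=1
Click 2 (3,6) count=0: revealed 18 new [(1,3) (1,4) (1,5) (1,6) (2,3) (2,4) (2,5) (2,6) (3,3) (3,4) (3,5) (3,6) (4,5) (4,6) (5,5) (5,6) (6,5) (6,6)] -> total=19
Click 3 (0,3) count=3: revealed 1 new [(0,3)] -> total=20
Click 4 (6,4) count=1: revealed 1 new [(6,4)] -> total=21

Answer: ...#...
...####
...####
...####
.....##
.....##
..#.###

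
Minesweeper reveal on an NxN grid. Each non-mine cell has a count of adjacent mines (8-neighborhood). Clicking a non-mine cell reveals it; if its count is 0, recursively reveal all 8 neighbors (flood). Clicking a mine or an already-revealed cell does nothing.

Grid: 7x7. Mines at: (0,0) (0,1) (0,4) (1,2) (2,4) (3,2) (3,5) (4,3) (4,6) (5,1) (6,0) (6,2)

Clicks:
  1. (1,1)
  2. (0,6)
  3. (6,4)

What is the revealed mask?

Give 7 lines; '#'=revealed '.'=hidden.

Answer: .....##
.#...##
.....##
.......
.......
...####
...####

Derivation:
Click 1 (1,1) count=3: revealed 1 new [(1,1)] -> total=1
Click 2 (0,6) count=0: revealed 6 new [(0,5) (0,6) (1,5) (1,6) (2,5) (2,6)] -> total=7
Click 3 (6,4) count=0: revealed 8 new [(5,3) (5,4) (5,5) (5,6) (6,3) (6,4) (6,5) (6,6)] -> total=15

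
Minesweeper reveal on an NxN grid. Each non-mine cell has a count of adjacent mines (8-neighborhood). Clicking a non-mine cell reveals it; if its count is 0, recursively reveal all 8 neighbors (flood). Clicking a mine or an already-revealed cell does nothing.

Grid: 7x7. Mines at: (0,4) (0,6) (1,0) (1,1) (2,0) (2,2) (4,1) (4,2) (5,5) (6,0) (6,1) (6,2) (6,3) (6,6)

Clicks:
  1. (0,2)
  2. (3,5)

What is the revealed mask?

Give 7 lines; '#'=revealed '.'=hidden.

Answer: ..#....
...####
...####
...####
...####
.......
.......

Derivation:
Click 1 (0,2) count=1: revealed 1 new [(0,2)] -> total=1
Click 2 (3,5) count=0: revealed 16 new [(1,3) (1,4) (1,5) (1,6) (2,3) (2,4) (2,5) (2,6) (3,3) (3,4) (3,5) (3,6) (4,3) (4,4) (4,5) (4,6)] -> total=17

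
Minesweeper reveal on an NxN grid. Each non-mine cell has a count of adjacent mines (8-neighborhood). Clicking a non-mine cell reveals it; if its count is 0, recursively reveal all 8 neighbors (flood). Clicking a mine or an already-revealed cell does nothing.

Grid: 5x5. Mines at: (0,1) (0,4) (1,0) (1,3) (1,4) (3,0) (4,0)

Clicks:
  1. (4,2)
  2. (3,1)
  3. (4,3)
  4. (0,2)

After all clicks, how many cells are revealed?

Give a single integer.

Click 1 (4,2) count=0: revealed 12 new [(2,1) (2,2) (2,3) (2,4) (3,1) (3,2) (3,3) (3,4) (4,1) (4,2) (4,3) (4,4)] -> total=12
Click 2 (3,1) count=2: revealed 0 new [(none)] -> total=12
Click 3 (4,3) count=0: revealed 0 new [(none)] -> total=12
Click 4 (0,2) count=2: revealed 1 new [(0,2)] -> total=13

Answer: 13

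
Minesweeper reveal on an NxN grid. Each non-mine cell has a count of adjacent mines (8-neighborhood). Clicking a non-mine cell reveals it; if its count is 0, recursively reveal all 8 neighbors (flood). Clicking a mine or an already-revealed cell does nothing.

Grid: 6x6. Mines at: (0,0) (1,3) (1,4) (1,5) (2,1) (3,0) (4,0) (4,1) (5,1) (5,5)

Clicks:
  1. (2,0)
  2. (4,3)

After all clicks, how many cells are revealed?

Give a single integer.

Answer: 16

Derivation:
Click 1 (2,0) count=2: revealed 1 new [(2,0)] -> total=1
Click 2 (4,3) count=0: revealed 15 new [(2,2) (2,3) (2,4) (2,5) (3,2) (3,3) (3,4) (3,5) (4,2) (4,3) (4,4) (4,5) (5,2) (5,3) (5,4)] -> total=16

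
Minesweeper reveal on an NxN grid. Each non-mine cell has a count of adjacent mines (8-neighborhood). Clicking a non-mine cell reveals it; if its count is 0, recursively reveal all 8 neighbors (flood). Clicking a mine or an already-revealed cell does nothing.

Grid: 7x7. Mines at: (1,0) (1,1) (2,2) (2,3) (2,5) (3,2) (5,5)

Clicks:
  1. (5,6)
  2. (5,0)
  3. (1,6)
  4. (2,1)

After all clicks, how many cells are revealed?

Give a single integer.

Answer: 21

Derivation:
Click 1 (5,6) count=1: revealed 1 new [(5,6)] -> total=1
Click 2 (5,0) count=0: revealed 19 new [(2,0) (2,1) (3,0) (3,1) (4,0) (4,1) (4,2) (4,3) (4,4) (5,0) (5,1) (5,2) (5,3) (5,4) (6,0) (6,1) (6,2) (6,3) (6,4)] -> total=20
Click 3 (1,6) count=1: revealed 1 new [(1,6)] -> total=21
Click 4 (2,1) count=4: revealed 0 new [(none)] -> total=21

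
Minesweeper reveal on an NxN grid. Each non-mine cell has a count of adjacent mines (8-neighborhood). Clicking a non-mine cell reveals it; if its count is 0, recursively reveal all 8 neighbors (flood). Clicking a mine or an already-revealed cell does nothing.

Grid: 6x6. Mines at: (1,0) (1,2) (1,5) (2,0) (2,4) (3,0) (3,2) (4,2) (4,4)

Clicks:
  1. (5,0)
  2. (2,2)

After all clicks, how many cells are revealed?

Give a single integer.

Click 1 (5,0) count=0: revealed 4 new [(4,0) (4,1) (5,0) (5,1)] -> total=4
Click 2 (2,2) count=2: revealed 1 new [(2,2)] -> total=5

Answer: 5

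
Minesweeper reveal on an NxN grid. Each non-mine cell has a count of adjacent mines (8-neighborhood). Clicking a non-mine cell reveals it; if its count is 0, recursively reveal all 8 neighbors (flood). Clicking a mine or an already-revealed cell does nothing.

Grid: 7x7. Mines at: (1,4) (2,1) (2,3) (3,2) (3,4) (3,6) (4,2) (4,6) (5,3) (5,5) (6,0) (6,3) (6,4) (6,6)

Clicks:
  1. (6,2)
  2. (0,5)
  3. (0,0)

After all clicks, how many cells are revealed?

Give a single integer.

Click 1 (6,2) count=2: revealed 1 new [(6,2)] -> total=1
Click 2 (0,5) count=1: revealed 1 new [(0,5)] -> total=2
Click 3 (0,0) count=0: revealed 8 new [(0,0) (0,1) (0,2) (0,3) (1,0) (1,1) (1,2) (1,3)] -> total=10

Answer: 10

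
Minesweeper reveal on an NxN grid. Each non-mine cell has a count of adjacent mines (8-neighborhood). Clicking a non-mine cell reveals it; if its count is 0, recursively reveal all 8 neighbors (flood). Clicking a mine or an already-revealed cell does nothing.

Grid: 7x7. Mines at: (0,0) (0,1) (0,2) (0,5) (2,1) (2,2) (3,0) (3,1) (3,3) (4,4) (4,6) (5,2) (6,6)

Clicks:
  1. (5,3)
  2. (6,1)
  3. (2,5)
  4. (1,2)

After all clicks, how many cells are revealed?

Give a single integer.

Click 1 (5,3) count=2: revealed 1 new [(5,3)] -> total=1
Click 2 (6,1) count=1: revealed 1 new [(6,1)] -> total=2
Click 3 (2,5) count=0: revealed 9 new [(1,4) (1,5) (1,6) (2,4) (2,5) (2,6) (3,4) (3,5) (3,6)] -> total=11
Click 4 (1,2) count=4: revealed 1 new [(1,2)] -> total=12

Answer: 12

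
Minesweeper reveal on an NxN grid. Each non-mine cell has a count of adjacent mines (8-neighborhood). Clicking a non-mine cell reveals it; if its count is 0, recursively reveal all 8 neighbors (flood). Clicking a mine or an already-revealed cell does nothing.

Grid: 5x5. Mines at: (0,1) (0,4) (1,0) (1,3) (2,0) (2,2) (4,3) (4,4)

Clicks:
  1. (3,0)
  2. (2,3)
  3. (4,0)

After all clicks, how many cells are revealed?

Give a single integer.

Click 1 (3,0) count=1: revealed 1 new [(3,0)] -> total=1
Click 2 (2,3) count=2: revealed 1 new [(2,3)] -> total=2
Click 3 (4,0) count=0: revealed 5 new [(3,1) (3,2) (4,0) (4,1) (4,2)] -> total=7

Answer: 7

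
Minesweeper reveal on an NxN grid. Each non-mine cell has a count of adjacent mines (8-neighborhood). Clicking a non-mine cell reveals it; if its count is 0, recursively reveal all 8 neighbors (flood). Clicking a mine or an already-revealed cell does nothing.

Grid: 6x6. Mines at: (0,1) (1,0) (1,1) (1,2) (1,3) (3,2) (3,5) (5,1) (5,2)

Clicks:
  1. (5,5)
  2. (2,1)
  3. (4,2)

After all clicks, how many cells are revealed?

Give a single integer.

Click 1 (5,5) count=0: revealed 6 new [(4,3) (4,4) (4,5) (5,3) (5,4) (5,5)] -> total=6
Click 2 (2,1) count=4: revealed 1 new [(2,1)] -> total=7
Click 3 (4,2) count=3: revealed 1 new [(4,2)] -> total=8

Answer: 8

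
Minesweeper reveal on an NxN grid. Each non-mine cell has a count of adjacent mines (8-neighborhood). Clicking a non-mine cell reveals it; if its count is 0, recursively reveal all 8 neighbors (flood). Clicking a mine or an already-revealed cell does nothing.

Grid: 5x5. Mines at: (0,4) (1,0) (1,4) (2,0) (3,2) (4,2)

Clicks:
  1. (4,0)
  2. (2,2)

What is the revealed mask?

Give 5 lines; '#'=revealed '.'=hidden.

Answer: .....
.....
..#..
##...
##...

Derivation:
Click 1 (4,0) count=0: revealed 4 new [(3,0) (3,1) (4,0) (4,1)] -> total=4
Click 2 (2,2) count=1: revealed 1 new [(2,2)] -> total=5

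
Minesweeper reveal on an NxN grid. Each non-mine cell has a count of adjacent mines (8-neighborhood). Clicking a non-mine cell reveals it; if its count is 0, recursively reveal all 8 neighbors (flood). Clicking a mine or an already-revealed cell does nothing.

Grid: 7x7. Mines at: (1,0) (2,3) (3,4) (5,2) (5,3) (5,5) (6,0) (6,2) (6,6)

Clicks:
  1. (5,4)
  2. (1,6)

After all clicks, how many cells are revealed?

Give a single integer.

Click 1 (5,4) count=2: revealed 1 new [(5,4)] -> total=1
Click 2 (1,6) count=0: revealed 19 new [(0,1) (0,2) (0,3) (0,4) (0,5) (0,6) (1,1) (1,2) (1,3) (1,4) (1,5) (1,6) (2,4) (2,5) (2,6) (3,5) (3,6) (4,5) (4,6)] -> total=20

Answer: 20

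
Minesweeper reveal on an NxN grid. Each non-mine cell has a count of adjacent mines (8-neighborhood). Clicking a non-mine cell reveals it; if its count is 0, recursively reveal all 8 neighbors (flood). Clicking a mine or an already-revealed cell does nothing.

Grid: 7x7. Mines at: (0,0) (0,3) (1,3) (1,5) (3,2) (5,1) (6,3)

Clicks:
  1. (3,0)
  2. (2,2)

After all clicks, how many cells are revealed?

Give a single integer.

Answer: 9

Derivation:
Click 1 (3,0) count=0: revealed 8 new [(1,0) (1,1) (2,0) (2,1) (3,0) (3,1) (4,0) (4,1)] -> total=8
Click 2 (2,2) count=2: revealed 1 new [(2,2)] -> total=9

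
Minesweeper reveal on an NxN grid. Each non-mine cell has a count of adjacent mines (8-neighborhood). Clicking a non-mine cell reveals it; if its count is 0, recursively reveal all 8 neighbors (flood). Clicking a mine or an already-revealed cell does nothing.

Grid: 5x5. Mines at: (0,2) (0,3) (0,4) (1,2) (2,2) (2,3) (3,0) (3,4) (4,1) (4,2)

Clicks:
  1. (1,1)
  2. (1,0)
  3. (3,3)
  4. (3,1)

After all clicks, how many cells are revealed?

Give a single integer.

Answer: 8

Derivation:
Click 1 (1,1) count=3: revealed 1 new [(1,1)] -> total=1
Click 2 (1,0) count=0: revealed 5 new [(0,0) (0,1) (1,0) (2,0) (2,1)] -> total=6
Click 3 (3,3) count=4: revealed 1 new [(3,3)] -> total=7
Click 4 (3,1) count=4: revealed 1 new [(3,1)] -> total=8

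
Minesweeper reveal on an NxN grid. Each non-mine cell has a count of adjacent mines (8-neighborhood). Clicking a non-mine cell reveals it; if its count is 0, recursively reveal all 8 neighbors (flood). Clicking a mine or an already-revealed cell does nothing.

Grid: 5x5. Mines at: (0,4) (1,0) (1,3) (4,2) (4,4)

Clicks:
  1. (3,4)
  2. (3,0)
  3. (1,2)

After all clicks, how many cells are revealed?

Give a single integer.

Click 1 (3,4) count=1: revealed 1 new [(3,4)] -> total=1
Click 2 (3,0) count=0: revealed 6 new [(2,0) (2,1) (3,0) (3,1) (4,0) (4,1)] -> total=7
Click 3 (1,2) count=1: revealed 1 new [(1,2)] -> total=8

Answer: 8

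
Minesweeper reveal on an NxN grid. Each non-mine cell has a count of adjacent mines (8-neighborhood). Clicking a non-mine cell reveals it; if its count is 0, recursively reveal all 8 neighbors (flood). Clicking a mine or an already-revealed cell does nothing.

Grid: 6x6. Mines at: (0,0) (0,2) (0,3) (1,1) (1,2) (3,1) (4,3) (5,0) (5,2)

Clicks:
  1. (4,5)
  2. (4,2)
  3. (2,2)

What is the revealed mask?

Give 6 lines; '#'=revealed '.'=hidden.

Click 1 (4,5) count=0: revealed 15 new [(0,4) (0,5) (1,3) (1,4) (1,5) (2,3) (2,4) (2,5) (3,3) (3,4) (3,5) (4,4) (4,5) (5,4) (5,5)] -> total=15
Click 2 (4,2) count=3: revealed 1 new [(4,2)] -> total=16
Click 3 (2,2) count=3: revealed 1 new [(2,2)] -> total=17

Answer: ....##
...###
..####
...###
..#.##
....##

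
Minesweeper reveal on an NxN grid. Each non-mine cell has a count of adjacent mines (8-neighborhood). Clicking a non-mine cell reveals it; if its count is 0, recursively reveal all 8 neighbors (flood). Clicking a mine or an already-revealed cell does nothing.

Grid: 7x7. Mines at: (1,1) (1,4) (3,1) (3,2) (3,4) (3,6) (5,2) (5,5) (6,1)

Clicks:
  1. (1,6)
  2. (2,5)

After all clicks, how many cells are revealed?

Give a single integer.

Click 1 (1,6) count=0: revealed 6 new [(0,5) (0,6) (1,5) (1,6) (2,5) (2,6)] -> total=6
Click 2 (2,5) count=3: revealed 0 new [(none)] -> total=6

Answer: 6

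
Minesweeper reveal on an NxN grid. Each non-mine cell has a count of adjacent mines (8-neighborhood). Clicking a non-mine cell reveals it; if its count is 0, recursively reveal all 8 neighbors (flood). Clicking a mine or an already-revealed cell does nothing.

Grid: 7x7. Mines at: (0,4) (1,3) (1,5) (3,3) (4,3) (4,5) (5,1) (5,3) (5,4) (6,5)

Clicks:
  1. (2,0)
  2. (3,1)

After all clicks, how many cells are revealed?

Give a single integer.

Click 1 (2,0) count=0: revealed 15 new [(0,0) (0,1) (0,2) (1,0) (1,1) (1,2) (2,0) (2,1) (2,2) (3,0) (3,1) (3,2) (4,0) (4,1) (4,2)] -> total=15
Click 2 (3,1) count=0: revealed 0 new [(none)] -> total=15

Answer: 15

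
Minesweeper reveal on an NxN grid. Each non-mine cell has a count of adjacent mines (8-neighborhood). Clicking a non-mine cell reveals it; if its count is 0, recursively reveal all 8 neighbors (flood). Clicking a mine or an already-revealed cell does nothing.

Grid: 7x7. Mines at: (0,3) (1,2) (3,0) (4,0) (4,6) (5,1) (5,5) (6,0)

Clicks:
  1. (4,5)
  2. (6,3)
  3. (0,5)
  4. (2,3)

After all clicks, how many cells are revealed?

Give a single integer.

Answer: 30

Derivation:
Click 1 (4,5) count=2: revealed 1 new [(4,5)] -> total=1
Click 2 (6,3) count=0: revealed 29 new [(0,4) (0,5) (0,6) (1,3) (1,4) (1,5) (1,6) (2,1) (2,2) (2,3) (2,4) (2,5) (2,6) (3,1) (3,2) (3,3) (3,4) (3,5) (3,6) (4,1) (4,2) (4,3) (4,4) (5,2) (5,3) (5,4) (6,2) (6,3) (6,4)] -> total=30
Click 3 (0,5) count=0: revealed 0 new [(none)] -> total=30
Click 4 (2,3) count=1: revealed 0 new [(none)] -> total=30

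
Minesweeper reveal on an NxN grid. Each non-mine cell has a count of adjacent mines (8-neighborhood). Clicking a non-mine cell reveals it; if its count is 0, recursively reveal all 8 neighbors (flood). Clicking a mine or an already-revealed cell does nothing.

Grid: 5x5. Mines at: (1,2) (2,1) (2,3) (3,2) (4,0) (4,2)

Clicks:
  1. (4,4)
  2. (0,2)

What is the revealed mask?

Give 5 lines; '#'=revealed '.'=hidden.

Click 1 (4,4) count=0: revealed 4 new [(3,3) (3,4) (4,3) (4,4)] -> total=4
Click 2 (0,2) count=1: revealed 1 new [(0,2)] -> total=5

Answer: ..#..
.....
.....
...##
...##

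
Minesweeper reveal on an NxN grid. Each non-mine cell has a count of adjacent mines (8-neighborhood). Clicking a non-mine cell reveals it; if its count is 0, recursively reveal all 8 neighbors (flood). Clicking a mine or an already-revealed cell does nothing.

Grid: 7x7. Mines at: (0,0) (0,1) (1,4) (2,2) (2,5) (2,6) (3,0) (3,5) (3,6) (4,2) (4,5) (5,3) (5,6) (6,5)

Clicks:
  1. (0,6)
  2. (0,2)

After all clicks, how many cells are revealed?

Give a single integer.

Click 1 (0,6) count=0: revealed 4 new [(0,5) (0,6) (1,5) (1,6)] -> total=4
Click 2 (0,2) count=1: revealed 1 new [(0,2)] -> total=5

Answer: 5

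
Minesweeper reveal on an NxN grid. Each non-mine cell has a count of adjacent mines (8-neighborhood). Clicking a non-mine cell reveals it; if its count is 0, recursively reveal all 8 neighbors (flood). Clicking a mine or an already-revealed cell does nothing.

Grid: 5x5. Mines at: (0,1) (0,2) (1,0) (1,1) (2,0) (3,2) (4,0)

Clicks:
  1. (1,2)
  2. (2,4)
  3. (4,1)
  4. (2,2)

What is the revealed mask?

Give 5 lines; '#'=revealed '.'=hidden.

Answer: ...##
..###
..###
...##
.#.##

Derivation:
Click 1 (1,2) count=3: revealed 1 new [(1,2)] -> total=1
Click 2 (2,4) count=0: revealed 10 new [(0,3) (0,4) (1,3) (1,4) (2,3) (2,4) (3,3) (3,4) (4,3) (4,4)] -> total=11
Click 3 (4,1) count=2: revealed 1 new [(4,1)] -> total=12
Click 4 (2,2) count=2: revealed 1 new [(2,2)] -> total=13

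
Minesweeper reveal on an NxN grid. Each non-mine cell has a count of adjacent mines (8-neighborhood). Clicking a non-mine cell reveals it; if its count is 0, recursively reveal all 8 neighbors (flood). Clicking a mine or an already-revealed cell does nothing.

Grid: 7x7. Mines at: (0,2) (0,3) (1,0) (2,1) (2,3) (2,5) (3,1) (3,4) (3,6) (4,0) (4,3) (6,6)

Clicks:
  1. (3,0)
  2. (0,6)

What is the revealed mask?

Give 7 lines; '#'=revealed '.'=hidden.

Answer: ....###
....###
.......
#......
.......
.......
.......

Derivation:
Click 1 (3,0) count=3: revealed 1 new [(3,0)] -> total=1
Click 2 (0,6) count=0: revealed 6 new [(0,4) (0,5) (0,6) (1,4) (1,5) (1,6)] -> total=7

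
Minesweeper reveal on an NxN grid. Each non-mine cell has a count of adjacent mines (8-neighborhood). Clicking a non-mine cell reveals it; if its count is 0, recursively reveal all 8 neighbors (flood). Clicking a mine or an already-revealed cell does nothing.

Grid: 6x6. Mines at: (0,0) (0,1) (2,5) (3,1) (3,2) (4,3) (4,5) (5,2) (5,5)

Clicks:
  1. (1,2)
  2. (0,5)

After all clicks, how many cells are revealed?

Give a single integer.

Answer: 11

Derivation:
Click 1 (1,2) count=1: revealed 1 new [(1,2)] -> total=1
Click 2 (0,5) count=0: revealed 10 new [(0,2) (0,3) (0,4) (0,5) (1,3) (1,4) (1,5) (2,2) (2,3) (2,4)] -> total=11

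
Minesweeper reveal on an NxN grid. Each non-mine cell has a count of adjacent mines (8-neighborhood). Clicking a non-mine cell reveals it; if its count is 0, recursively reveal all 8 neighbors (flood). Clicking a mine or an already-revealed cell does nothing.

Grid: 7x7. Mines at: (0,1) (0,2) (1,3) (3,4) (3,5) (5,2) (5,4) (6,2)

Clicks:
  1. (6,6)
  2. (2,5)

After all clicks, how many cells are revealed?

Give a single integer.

Answer: 7

Derivation:
Click 1 (6,6) count=0: revealed 6 new [(4,5) (4,6) (5,5) (5,6) (6,5) (6,6)] -> total=6
Click 2 (2,5) count=2: revealed 1 new [(2,5)] -> total=7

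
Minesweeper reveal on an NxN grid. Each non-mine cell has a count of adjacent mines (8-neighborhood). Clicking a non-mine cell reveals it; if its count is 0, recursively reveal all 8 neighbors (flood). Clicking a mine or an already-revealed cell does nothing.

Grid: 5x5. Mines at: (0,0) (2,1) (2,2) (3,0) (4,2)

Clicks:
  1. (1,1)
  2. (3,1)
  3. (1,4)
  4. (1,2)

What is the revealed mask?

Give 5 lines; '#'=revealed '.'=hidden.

Answer: .####
.####
...##
.#.##
...##

Derivation:
Click 1 (1,1) count=3: revealed 1 new [(1,1)] -> total=1
Click 2 (3,1) count=4: revealed 1 new [(3,1)] -> total=2
Click 3 (1,4) count=0: revealed 13 new [(0,1) (0,2) (0,3) (0,4) (1,2) (1,3) (1,4) (2,3) (2,4) (3,3) (3,4) (4,3) (4,4)] -> total=15
Click 4 (1,2) count=2: revealed 0 new [(none)] -> total=15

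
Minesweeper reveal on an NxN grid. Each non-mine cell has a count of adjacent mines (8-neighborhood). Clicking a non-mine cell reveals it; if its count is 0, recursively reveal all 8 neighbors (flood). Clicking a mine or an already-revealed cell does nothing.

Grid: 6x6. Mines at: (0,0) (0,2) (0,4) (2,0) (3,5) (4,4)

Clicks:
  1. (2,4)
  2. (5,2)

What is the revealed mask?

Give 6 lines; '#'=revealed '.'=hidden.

Answer: ......
.####.
.####.
#####.
####..
####..

Derivation:
Click 1 (2,4) count=1: revealed 1 new [(2,4)] -> total=1
Click 2 (5,2) count=0: revealed 20 new [(1,1) (1,2) (1,3) (1,4) (2,1) (2,2) (2,3) (3,0) (3,1) (3,2) (3,3) (3,4) (4,0) (4,1) (4,2) (4,3) (5,0) (5,1) (5,2) (5,3)] -> total=21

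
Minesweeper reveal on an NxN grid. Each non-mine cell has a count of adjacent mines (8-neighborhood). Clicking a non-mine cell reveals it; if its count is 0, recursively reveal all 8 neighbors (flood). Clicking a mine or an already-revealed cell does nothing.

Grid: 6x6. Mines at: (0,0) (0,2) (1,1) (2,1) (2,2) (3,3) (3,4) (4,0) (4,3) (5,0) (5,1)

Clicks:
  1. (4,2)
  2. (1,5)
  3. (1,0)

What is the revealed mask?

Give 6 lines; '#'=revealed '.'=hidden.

Answer: ...###
#..###
...###
......
..#...
......

Derivation:
Click 1 (4,2) count=3: revealed 1 new [(4,2)] -> total=1
Click 2 (1,5) count=0: revealed 9 new [(0,3) (0,4) (0,5) (1,3) (1,4) (1,5) (2,3) (2,4) (2,5)] -> total=10
Click 3 (1,0) count=3: revealed 1 new [(1,0)] -> total=11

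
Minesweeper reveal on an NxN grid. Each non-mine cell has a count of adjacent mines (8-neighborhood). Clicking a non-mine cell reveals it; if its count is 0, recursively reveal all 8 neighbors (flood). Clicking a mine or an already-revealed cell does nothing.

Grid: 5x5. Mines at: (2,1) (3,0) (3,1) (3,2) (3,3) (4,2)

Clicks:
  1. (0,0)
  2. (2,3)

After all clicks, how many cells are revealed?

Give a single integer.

Answer: 13

Derivation:
Click 1 (0,0) count=0: revealed 13 new [(0,0) (0,1) (0,2) (0,3) (0,4) (1,0) (1,1) (1,2) (1,3) (1,4) (2,2) (2,3) (2,4)] -> total=13
Click 2 (2,3) count=2: revealed 0 new [(none)] -> total=13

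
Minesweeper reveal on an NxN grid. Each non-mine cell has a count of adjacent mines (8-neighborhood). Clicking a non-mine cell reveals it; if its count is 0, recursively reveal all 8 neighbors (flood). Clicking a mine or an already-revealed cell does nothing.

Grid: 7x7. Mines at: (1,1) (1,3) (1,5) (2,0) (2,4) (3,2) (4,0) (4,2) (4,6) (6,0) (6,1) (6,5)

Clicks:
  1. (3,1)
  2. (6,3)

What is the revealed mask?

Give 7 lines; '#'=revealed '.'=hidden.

Click 1 (3,1) count=4: revealed 1 new [(3,1)] -> total=1
Click 2 (6,3) count=0: revealed 6 new [(5,2) (5,3) (5,4) (6,2) (6,3) (6,4)] -> total=7

Answer: .......
.......
.......
.#.....
.......
..###..
..###..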